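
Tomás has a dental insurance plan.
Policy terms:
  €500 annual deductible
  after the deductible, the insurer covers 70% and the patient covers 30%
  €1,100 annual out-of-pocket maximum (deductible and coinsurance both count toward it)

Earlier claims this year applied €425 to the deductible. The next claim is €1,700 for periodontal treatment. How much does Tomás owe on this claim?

€562.50

Remaining deductible: €500 − €425 = €75.
The remaining €1,625 (= €1,700 − €75) moves to coinsurance.
Coinsurance: €1,625 × 30% = €487.50.
So the patient owes €75 + €487.50 = €562.50 before any cap.
Year-to-date out-of-pocket becomes €425 + €562.50 = €987.50, still under the €1,100 maximum, so no cap applies.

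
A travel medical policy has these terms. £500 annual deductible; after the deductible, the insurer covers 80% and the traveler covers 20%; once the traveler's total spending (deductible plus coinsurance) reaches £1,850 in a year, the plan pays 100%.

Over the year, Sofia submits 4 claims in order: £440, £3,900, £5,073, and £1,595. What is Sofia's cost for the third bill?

#1 (£440): all of it applies to the deductible. Traveler owes £440 (running OOP £440).
#2 (£3,900): deductible takes £60, £3,840 remains; coinsurance £3,840 × 20% = £768. Cost to traveler: £828. OOP to date £1,268.
#3 (£5,073): deductible met; 20% of £5,073 = £1,014.60. OOP would hit £2,282.60 > £1,850, so the cap limits the traveler to £1,850 − £1,268 = £582.

£582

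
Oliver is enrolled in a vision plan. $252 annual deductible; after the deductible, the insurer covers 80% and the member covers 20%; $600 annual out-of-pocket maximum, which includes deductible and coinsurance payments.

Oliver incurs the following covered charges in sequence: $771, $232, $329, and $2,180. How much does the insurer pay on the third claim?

$263.20

Claim 1 ($771): $252 finishes the deductible; $519 goes to coinsurance; member's 20% is $103.80. Cost to member: $355.80. OOP to date $355.80. Plan pays $771 − $355.80 = $415.20.
Claim 2 ($232): 20% coinsurance on $232 = $46.40. Cost to member: $46.40. OOP to date $402.20. Plan pays $232 − $46.40 = $185.60.
Claim 3 ($329): 20% coinsurance on $329 = $65.80. Member owes $65.80 (running OOP $468). Insurer: $329 − $65.80 = $263.20.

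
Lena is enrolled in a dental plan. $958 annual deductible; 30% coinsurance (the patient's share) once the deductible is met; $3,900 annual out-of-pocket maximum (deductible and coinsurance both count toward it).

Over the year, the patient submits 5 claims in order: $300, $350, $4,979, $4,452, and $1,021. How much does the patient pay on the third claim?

$1,709.30

Claim 1 ($300): all of it applies to the deductible. Cost to patient: $300. OOP to date $300.
Claim 2 ($350): entire amount goes to the deductible. Cost to patient: $350. OOP to date $650.
Claim 3 ($4,979): deductible takes $308, $4,671 remains; coinsurance $4,671 × 30% = $1,401.30. Patient owes $1,709.30 (running OOP $2,359.30).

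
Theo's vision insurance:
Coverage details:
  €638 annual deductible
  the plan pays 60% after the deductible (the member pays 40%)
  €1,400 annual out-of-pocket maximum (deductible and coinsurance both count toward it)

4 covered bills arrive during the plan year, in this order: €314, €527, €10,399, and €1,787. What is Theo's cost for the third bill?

Bill 1, €314: all of it applies to the deductible. Member pays €314; OOP now €314.
Bill 2, €527: €324 to deductible, leaving €203; member's 40% is €81.20. Cost to member: €405.20. OOP to date €719.20.
Bill 3, €10,399: deductible already satisfied, so member's share is 40% × €10,399 = €4,159.60. Adding that to €719.20 gives €4,878.80, past the €1,400 cap; member pays only €1,400 − €719.20 = €680.80.

€680.80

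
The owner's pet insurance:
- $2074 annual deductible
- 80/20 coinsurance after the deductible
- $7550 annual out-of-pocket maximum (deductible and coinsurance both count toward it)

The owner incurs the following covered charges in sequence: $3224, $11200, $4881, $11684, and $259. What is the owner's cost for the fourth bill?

Bill 1, $3224: $2074 to deductible, leaving $1150; owner's 20% is $230. Owner owes $2304 (running OOP $2304).
Bill 2, $11200: deductible already satisfied, so owner's share is 20% × $11200 = $2240. Cost to owner: $2240. OOP to date $4544.
Bill 3, $4881: deductible already satisfied, so owner's share is 20% × $4881 = $976.20. Cost to owner: $976.20. OOP to date $5520.20.
Bill 4, $11684: 20% coinsurance on $11684 = $2336.80. OOP would hit $7857 > $7550, so the cap limits the owner to $7550 − $5520.20 = $2029.80.

$2029.80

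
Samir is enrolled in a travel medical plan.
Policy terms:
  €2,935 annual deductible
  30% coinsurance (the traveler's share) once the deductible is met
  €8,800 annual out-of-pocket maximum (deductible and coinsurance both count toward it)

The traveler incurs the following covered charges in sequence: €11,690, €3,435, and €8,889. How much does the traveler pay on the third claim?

Claim 1 — €11,690: €2,935 to deductible, leaving €8,755; 30% of €8,755 = €2,626.50. Traveler pays €5,561.50; OOP now €5,561.50.
Claim 2 — €3,435: 30% coinsurance on €3,435 = €1,030.50. Cost to traveler: €1,030.50. OOP to date €6,592.
Claim 3 — €8,889: deductible met; 30% of €8,889 = €2,666.70. That would push OOP to €9,258.70, over the €8,800 cap, so traveler pays €8,800 − €6,592 = €2,208.

€2,208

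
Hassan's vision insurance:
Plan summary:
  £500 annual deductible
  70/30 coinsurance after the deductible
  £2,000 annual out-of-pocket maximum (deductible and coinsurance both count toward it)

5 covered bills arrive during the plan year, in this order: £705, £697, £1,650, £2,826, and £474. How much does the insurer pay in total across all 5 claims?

Claim 1 (£705): deductible takes £500, £205 remains; coinsurance £205 × 30% = £61.50. Cost to member: £561.50. OOP to date £561.50. Plan pays £705 − £561.50 = £143.50.
Claim 2 (£697): deductible met; 30% of £697 = £209.10. Member owes £209.10 (running OOP £770.60). Plan pays £697 − £209.10 = £487.90.
Claim 3 (£1,650): deductible met; 30% of £1,650 = £495. Cost to member: £495. OOP to date £1,265.60. Plan pays £1,650 − £495 = £1,155.
Claim 4 (£2,826): deductible already satisfied, so member's share is 30% × £2,826 = £847.80. OOP would hit £2,113.40 > £2,000, so the cap limits the member to £2,000 − £1,265.60 = £734.40. Plan pays £2,826 − £734.40 = £2,091.60.
Claim 5 (£474): deductible already satisfied, so member's share is 30% × £474 = £142.20. Adding that to £2,000 gives £2,142.20, past the £2,000 cap; member pays only £2,000 − £2,000 = £0. Plan pays £474 − £0 = £474.
Insurer total: £143.50 + £487.90 + £1,155 + £2,091.60 + £474 = £4,352.

£4,352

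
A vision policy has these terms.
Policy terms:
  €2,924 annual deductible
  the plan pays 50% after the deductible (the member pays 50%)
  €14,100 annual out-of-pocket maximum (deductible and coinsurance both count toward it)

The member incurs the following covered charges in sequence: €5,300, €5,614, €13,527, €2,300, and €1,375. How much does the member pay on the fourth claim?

€417.50

Claim 1 (€5,300): deductible takes €2,924, €2,376 remains; member's 50% is €1,188. Member owes €4,112 (running OOP €4,112).
Claim 2 (€5,614): deductible met; 50% of €5,614 = €2,807. Member pays €2,807; OOP now €6,919.
Claim 3 (€13,527): deductible met; 50% of €13,527 = €6,763.50. Member owes €6,763.50 (running OOP €13,682.50).
Claim 4 (€2,300): deductible already satisfied, so member's share is 50% × €2,300 = €1,150. OOP would hit €14,832.50 > €14,100, so the cap limits the member to €14,100 − €13,682.50 = €417.50.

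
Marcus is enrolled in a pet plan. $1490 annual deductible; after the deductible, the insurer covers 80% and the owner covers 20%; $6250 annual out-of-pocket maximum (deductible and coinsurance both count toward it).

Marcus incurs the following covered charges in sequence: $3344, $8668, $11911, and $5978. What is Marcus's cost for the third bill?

Bill 1, $3344: $1490 to deductible, leaving $1854; owner's 20% is $370.80. Owner pays $1860.80; OOP now $1860.80.
Bill 2, $8668: deductible already satisfied, so owner's share is 20% × $8668 = $1733.60. Owner owes $1733.60 (running OOP $3594.40).
Bill 3, $11911: 20% coinsurance on $11911 = $2382.20. Owner owes $2382.20 (running OOP $5976.60).

$2382.20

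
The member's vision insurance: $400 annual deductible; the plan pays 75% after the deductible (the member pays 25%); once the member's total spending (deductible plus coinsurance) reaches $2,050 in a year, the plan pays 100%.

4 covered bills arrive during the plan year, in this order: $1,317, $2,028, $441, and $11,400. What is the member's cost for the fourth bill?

$803.50

Bill 1, $1,317: $400 finishes the deductible; $917 goes to coinsurance; 25% of $917 = $229.25. Member pays $629.25; OOP now $629.25.
Bill 2, $2,028: deductible met; 25% of $2,028 = $507. Cost to member: $507. OOP to date $1,136.25.
Bill 3, $441: deductible met; 25% of $441 = $110.25. Member pays $110.25; OOP now $1,246.50.
Bill 4, $11,400: deductible already satisfied, so member's share is 25% × $11,400 = $2,850. That would push OOP to $4,096.50, over the $2,050 cap, so member pays $2,050 − $1,246.50 = $803.50.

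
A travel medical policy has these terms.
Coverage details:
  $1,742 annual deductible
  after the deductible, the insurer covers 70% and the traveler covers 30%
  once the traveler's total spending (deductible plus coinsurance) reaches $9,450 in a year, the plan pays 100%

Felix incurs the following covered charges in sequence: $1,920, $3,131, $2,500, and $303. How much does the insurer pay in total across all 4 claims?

Claim 1 ($1,920): deductible takes $1,742, $178 remains; 30% of $178 = $53.40. Traveler owes $1,795.40 (running OOP $1,795.40). Insurer: $1,920 − $1,795.40 = $124.60.
Claim 2 ($3,131): deductible already satisfied, so traveler's share is 30% × $3,131 = $939.30. Cost to traveler: $939.30. OOP to date $2,734.70. Insurer: $3,131 − $939.30 = $2,191.70.
Claim 3 ($2,500): deductible met; 30% of $2,500 = $750. Traveler pays $750; OOP now $3,484.70. Insurer: $2,500 − $750 = $1,750.
Claim 4 ($303): 30% coinsurance on $303 = $90.90. Cost to traveler: $90.90. OOP to date $3,575.60. Plan pays $303 − $90.90 = $212.10.
Insurer total: $124.60 + $2,191.70 + $1,750 + $212.10 = $4,278.40.

$4,278.40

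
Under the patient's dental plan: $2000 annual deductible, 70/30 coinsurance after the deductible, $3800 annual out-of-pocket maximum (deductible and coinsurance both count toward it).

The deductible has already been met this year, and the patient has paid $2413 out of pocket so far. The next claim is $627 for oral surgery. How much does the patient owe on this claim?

$188.10

With the deductible met, the entire $627 is subject to coinsurance.
30% of $627 = $188.10 falls to the patient.
Year-to-date out-of-pocket becomes $2413 + $188.10 = $2601.10, still under the $3800 maximum, so no cap applies.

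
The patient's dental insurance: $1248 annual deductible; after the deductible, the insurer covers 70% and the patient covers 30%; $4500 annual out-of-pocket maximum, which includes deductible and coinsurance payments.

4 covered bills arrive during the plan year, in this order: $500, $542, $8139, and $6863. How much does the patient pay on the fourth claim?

Claim 1 ($500): entire amount goes to the deductible. Patient owes $500 (running OOP $500).
Claim 2 ($542): all of it applies to the deductible. Cost to patient: $542. OOP to date $1042.
Claim 3 ($8139): $206 to deductible, leaving $7933; 30% of $7933 = $2379.90. Patient owes $2585.90 (running OOP $3627.90).
Claim 4 ($6863): deductible already satisfied, so patient's share is 30% × $6863 = $2058.90. OOP would hit $5686.80 > $4500, so the cap limits the patient to $4500 − $3627.90 = $872.10.

$872.10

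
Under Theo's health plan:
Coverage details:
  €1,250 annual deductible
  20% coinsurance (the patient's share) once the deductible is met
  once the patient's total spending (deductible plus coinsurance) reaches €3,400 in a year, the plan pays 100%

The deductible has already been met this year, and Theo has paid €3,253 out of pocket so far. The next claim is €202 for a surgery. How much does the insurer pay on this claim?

€161.60

The deductible is already satisfied, so the full bill goes to coinsurance.
Patient's 20% share of €202 is €40.40.
Year-to-date out-of-pocket becomes €3,253 + €40.40 = €3,293.40, still under the €3,400 maximum, so no cap applies.
Insurer pays the balance: €202 − €40.40 = €161.60.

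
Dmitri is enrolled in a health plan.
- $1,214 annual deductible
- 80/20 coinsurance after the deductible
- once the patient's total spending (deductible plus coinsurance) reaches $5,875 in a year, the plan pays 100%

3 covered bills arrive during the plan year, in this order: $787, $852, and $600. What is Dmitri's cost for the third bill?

$120

Bill 1, $787: all of it applies to the deductible. Cost to patient: $787. OOP to date $787.
Bill 2, $852: $427 finishes the deductible; $425 goes to coinsurance; 20% of $425 = $85. Patient owes $512 (running OOP $1,299).
Bill 3, $600: 20% coinsurance on $600 = $120. Patient owes $120 (running OOP $1,419).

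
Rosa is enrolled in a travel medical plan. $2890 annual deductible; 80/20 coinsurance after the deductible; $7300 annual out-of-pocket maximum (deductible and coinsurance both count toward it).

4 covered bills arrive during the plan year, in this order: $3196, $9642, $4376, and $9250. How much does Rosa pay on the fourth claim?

$1545.20

#1 ($3196): $2890 finishes the deductible; $306 goes to coinsurance; traveler's 20% is $61.20. Traveler pays $2951.20; OOP now $2951.20.
#2 ($9642): deductible already satisfied, so traveler's share is 20% × $9642 = $1928.40. Traveler pays $1928.40; OOP now $4879.60.
#3 ($4376): deductible met; 20% of $4376 = $875.20. Traveler owes $875.20 (running OOP $5754.80).
#4 ($9250): 20% coinsurance on $9250 = $1850. Adding that to $5754.80 gives $7604.80, past the $7300 cap; traveler pays only $7300 − $5754.80 = $1545.20.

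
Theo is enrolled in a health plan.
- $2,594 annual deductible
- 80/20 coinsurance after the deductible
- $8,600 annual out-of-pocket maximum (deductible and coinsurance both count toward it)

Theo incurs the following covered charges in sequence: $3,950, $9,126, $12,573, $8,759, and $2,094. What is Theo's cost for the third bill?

Claim 1 ($3,950): deductible takes $2,594, $1,356 remains; patient's 20% is $271.20. Cost to patient: $2,865.20. OOP to date $2,865.20.
Claim 2 ($9,126): deductible already satisfied, so patient's share is 20% × $9,126 = $1,825.20. Patient pays $1,825.20; OOP now $4,690.40.
Claim 3 ($12,573): 20% coinsurance on $12,573 = $2,514.60. Patient owes $2,514.60 (running OOP $7,205).

$2,514.60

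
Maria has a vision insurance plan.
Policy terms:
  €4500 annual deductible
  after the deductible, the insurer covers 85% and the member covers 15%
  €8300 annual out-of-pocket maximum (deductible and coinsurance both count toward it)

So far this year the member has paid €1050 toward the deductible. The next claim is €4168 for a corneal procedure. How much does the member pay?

€3557.70

Remaining deductible: €4500 − €1050 = €3450.
The remaining €718 (= €4168 − €3450) moves to coinsurance.
15% of €718 = €107.70 falls to the member.
Member responsibility before any cap: €3450 + €107.70 = €3557.70.
Total out-of-pocket so far would be €1050 + €3557.70 = €4607.70, below the €8300 cap — no reduction.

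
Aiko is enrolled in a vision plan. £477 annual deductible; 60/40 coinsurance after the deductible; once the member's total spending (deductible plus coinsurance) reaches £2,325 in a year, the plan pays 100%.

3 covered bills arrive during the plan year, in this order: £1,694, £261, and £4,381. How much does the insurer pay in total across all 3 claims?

£4,011

Claim 1 — £1,694: deductible takes £477, £1,217 remains; coinsurance £1,217 × 40% = £486.80. Member pays £963.80; OOP now £963.80. Insurer: £1,694 − £963.80 = £730.20.
Claim 2 — £261: deductible already satisfied, so member's share is 40% × £261 = £104.40. Member pays £104.40; OOP now £1,068.20. Insurer: £261 − £104.40 = £156.60.
Claim 3 — £4,381: deductible already satisfied, so member's share is 40% × £4,381 = £1,752.40. OOP would hit £2,820.60 > £2,325, so the cap limits the member to £2,325 − £1,068.20 = £1,256.80. Insurer: £4,381 − £1,256.80 = £3,124.20.
Insurer total: £730.20 + £156.60 + £3,124.20 = £4,011.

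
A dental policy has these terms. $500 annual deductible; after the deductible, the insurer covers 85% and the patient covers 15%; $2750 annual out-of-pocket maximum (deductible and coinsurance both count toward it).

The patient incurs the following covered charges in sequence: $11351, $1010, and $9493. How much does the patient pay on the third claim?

$470.85

Bill 1, $11351: $500 finishes the deductible; $10851 goes to coinsurance; patient's 15% is $1627.65. Patient owes $2127.65 (running OOP $2127.65).
Bill 2, $1010: deductible already satisfied, so patient's share is 15% × $1010 = $151.50. Patient pays $151.50; OOP now $2279.15.
Bill 3, $9493: deductible already satisfied, so patient's share is 15% × $9493 = $1423.95. OOP would hit $3703.10 > $2750, so the cap limits the patient to $2750 − $2279.15 = $470.85.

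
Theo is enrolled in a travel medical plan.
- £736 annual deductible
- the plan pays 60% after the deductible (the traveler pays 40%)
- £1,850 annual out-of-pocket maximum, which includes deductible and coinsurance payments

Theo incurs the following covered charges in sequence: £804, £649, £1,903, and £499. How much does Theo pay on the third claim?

£761.20

#1 (£804): deductible takes £736, £68 remains; traveler's 40% is £27.20. Traveler owes £763.20 (running OOP £763.20).
#2 (£649): deductible already satisfied, so traveler's share is 40% × £649 = £259.60. Traveler pays £259.60; OOP now £1,022.80.
#3 (£1,903): 40% coinsurance on £1,903 = £761.20. Cost to traveler: £761.20. OOP to date £1,784.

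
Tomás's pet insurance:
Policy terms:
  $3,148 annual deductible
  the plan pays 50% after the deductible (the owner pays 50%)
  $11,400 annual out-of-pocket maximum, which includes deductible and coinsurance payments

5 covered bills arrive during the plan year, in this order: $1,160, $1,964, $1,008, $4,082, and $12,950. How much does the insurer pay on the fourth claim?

Claim 1 ($1,160): entire amount goes to the deductible. Owner pays $1,160; OOP now $1,160. Plan pays $1,160 − $1,160 = $0.
Claim 2 ($1,964): fully absorbed by the deductible. Cost to owner: $1,964. OOP to date $3,124. Insurer: $1,964 − $1,964 = $0.
Claim 3 ($1,008): deductible takes $24, $984 remains; owner's 50% is $492. Cost to owner: $516. OOP to date $3,640. Insurer: $1,008 − $516 = $492.
Claim 4 ($4,082): deductible already satisfied, so owner's share is 50% × $4,082 = $2,041. Owner owes $2,041 (running OOP $5,681). Insurer: $4,082 − $2,041 = $2,041.

$2,041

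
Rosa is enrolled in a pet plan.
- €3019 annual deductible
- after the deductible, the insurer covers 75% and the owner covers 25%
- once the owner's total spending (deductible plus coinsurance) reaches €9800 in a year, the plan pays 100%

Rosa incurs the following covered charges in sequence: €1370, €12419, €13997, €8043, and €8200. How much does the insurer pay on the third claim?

Claim 1 — €1370: all of it applies to the deductible. Owner owes €1370 (running OOP €1370). Plan pays €1370 − €1370 = €0.
Claim 2 — €12419: €1649 finishes the deductible; €10770 goes to coinsurance; owner's 25% is €2692.50. Owner owes €4341.50 (running OOP €5711.50). Plan pays €12419 − €4341.50 = €8077.50.
Claim 3 — €13997: deductible already satisfied, so owner's share is 25% × €13997 = €3499.25. Owner owes €3499.25 (running OOP €9210.75). Insurer: €13997 − €3499.25 = €10497.75.

€10497.75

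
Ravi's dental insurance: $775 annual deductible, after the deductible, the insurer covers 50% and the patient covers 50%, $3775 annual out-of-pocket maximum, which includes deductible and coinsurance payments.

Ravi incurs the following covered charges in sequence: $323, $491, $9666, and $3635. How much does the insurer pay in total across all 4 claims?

$10340

Claim 1 — $323: all of it applies to the deductible. Cost to patient: $323. OOP to date $323. Plan pays $323 − $323 = $0.
Claim 2 — $491: deductible takes $452, $39 remains; 50% of $39 = $19.50. Patient pays $471.50; OOP now $794.50. Plan pays $491 − $471.50 = $19.50.
Claim 3 — $9666: 50% coinsurance on $9666 = $4833. OOP would hit $5627.50 > $3775, so the cap limits the patient to $3775 − $794.50 = $2980.50. Plan pays $9666 − $2980.50 = $6685.50.
Claim 4 — $3635: 50% coinsurance on $3635 = $1817.50. That would push OOP to $5592.50, over the $3775 cap, so patient pays $3775 − $3775 = $0. Plan pays $3635 − $0 = $3635.
Insurer total = bills − patient's total = $14115 − $3775 = $10340.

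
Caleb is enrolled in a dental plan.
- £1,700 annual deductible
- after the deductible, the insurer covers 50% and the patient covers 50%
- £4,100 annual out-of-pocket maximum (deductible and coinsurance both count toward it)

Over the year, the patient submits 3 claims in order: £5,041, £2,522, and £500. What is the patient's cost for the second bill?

£729.50

Claim 1 (£5,041): £1,700 to deductible, leaving £3,341; coinsurance £3,341 × 50% = £1,670.50. Patient owes £3,370.50 (running OOP £3,370.50).
Claim 2 (£2,522): 50% coinsurance on £2,522 = £1,261. That would push OOP to £4,631.50, over the £4,100 cap, so patient pays £4,100 − £3,370.50 = £729.50.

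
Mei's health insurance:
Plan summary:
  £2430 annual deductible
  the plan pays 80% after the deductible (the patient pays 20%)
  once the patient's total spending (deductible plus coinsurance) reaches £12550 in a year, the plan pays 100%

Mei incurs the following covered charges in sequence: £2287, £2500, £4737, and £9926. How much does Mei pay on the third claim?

£947.40

Claim 1 — £2287: entire amount goes to the deductible. Cost to patient: £2287. OOP to date £2287.
Claim 2 — £2500: deductible takes £143, £2357 remains; coinsurance £2357 × 20% = £471.40. Patient owes £614.40 (running OOP £2901.40).
Claim 3 — £4737: deductible already satisfied, so patient's share is 20% × £4737 = £947.40. Patient pays £947.40; OOP now £3848.80.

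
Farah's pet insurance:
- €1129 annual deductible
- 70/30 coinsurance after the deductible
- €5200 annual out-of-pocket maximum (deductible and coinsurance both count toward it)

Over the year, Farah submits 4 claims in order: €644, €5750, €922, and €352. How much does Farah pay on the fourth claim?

Bill 1, €644: fully absorbed by the deductible. Owner pays €644; OOP now €644.
Bill 2, €5750: deductible takes €485, €5265 remains; coinsurance €5265 × 30% = €1579.50. Owner pays €2064.50; OOP now €2708.50.
Bill 3, €922: deductible already satisfied, so owner's share is 30% × €922 = €276.60. Owner owes €276.60 (running OOP €2985.10).
Bill 4, €352: deductible met; 30% of €352 = €105.60. Owner owes €105.60 (running OOP €3090.70).

€105.60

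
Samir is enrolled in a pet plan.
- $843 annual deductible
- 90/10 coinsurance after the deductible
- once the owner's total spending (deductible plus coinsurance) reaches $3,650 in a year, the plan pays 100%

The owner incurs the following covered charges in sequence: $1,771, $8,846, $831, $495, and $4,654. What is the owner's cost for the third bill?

#1 ($1,771): $843 to deductible, leaving $928; owner's 10% is $92.80. Owner owes $935.80 (running OOP $935.80).
#2 ($8,846): deductible met; 10% of $8,846 = $884.60. Owner owes $884.60 (running OOP $1,820.40).
#3 ($831): deductible already satisfied, so owner's share is 10% × $831 = $83.10. Cost to owner: $83.10. OOP to date $1,903.50.

$83.10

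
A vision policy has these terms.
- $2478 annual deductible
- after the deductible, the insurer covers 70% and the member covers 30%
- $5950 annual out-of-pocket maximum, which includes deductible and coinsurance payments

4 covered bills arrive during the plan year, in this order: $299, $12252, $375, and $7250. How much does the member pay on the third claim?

Claim 1 ($299): all of it applies to the deductible. Cost to member: $299. OOP to date $299.
Claim 2 ($12252): deductible takes $2179, $10073 remains; coinsurance $10073 × 30% = $3021.90. Member pays $5200.90; OOP now $5499.90.
Claim 3 ($375): deductible met; 30% of $375 = $112.50. Cost to member: $112.50. OOP to date $5612.40.

$112.50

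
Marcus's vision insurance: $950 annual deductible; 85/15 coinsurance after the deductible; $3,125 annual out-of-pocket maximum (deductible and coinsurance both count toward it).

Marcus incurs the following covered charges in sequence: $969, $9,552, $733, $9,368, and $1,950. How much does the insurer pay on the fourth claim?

$8,738.60

Claim 1 ($969): deductible takes $950, $19 remains; coinsurance $19 × 15% = $2.85. Member owes $952.85 (running OOP $952.85). Insurer: $969 − $952.85 = $16.15.
Claim 2 ($9,552): deductible met; 15% of $9,552 = $1,432.80. Cost to member: $1,432.80. OOP to date $2,385.65. Insurer: $9,552 − $1,432.80 = $8,119.20.
Claim 3 ($733): deductible already satisfied, so member's share is 15% × $733 = $109.95. Member pays $109.95; OOP now $2,495.60. Insurer: $733 − $109.95 = $623.05.
Claim 4 ($9,368): deductible met; 15% of $9,368 = $1,405.20. OOP would hit $3,900.80 > $3,125, so the cap limits the member to $3,125 − $2,495.60 = $629.40. Insurer: $9,368 − $629.40 = $8,738.60.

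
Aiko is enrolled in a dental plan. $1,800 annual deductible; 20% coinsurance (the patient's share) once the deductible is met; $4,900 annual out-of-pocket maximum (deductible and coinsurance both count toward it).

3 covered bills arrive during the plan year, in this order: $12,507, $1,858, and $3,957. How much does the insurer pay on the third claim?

$3,370

#1 ($12,507): deductible takes $1,800, $10,707 remains; coinsurance $10,707 × 20% = $2,141.40. Patient owes $3,941.40 (running OOP $3,941.40). Insurer: $12,507 − $3,941.40 = $8,565.60.
#2 ($1,858): deductible met; 20% of $1,858 = $371.60. Patient owes $371.60 (running OOP $4,313). Insurer: $1,858 − $371.60 = $1,486.40.
#3 ($3,957): 20% coinsurance on $3,957 = $791.40. OOP would hit $5,104.40 > $4,900, so the cap limits the patient to $4,900 − $4,313 = $587. Plan pays $3,957 − $587 = $3,370.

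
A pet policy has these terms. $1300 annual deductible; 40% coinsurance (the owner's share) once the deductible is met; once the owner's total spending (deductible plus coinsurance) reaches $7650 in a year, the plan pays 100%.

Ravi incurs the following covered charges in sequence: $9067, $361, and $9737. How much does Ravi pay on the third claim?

$3098.80

Claim 1 ($9067): $1300 finishes the deductible; $7767 goes to coinsurance; coinsurance $7767 × 40% = $3106.80. Owner owes $4406.80 (running OOP $4406.80).
Claim 2 ($361): deductible already satisfied, so owner's share is 40% × $361 = $144.40. Cost to owner: $144.40. OOP to date $4551.20.
Claim 3 ($9737): 40% coinsurance on $9737 = $3894.80. That would push OOP to $8446, over the $7650 cap, so owner pays $7650 − $4551.20 = $3098.80.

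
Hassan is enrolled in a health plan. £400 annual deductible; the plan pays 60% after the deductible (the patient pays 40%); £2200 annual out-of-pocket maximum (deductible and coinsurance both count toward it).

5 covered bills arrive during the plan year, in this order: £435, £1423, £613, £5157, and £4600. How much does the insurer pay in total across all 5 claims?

£10028

#1 (£435): deductible takes £400, £35 remains; 40% of £35 = £14. Patient owes £414 (running OOP £414). Plan pays £435 − £414 = £21.
#2 (£1423): deductible already satisfied, so patient's share is 40% × £1423 = £569.20. Patient pays £569.20; OOP now £983.20. Insurer: £1423 − £569.20 = £853.80.
#3 (£613): deductible already satisfied, so patient's share is 40% × £613 = £245.20. Cost to patient: £245.20. OOP to date £1228.40. Insurer: £613 − £245.20 = £367.80.
#4 (£5157): 40% coinsurance on £5157 = £2062.80. That would push OOP to £3291.20, over the £2200 cap, so patient pays £2200 − £1228.40 = £971.60. Plan pays £5157 − £971.60 = £4185.40.
#5 (£4600): deductible already satisfied, so patient's share is 40% × £4600 = £1840. Adding that to £2200 gives £4040, past the £2200 cap; patient pays only £2200 − £2200 = £0. Insurer: £4600 − £0 = £4600.
Insurer total: £21 + £853.80 + £367.80 + £4185.40 + £4600 = £10028.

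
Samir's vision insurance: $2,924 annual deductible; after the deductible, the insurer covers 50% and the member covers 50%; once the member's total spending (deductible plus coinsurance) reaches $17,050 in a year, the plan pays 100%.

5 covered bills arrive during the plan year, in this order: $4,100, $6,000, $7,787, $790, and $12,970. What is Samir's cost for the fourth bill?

$395

#1 ($4,100): $2,924 finishes the deductible; $1,176 goes to coinsurance; coinsurance $1,176 × 50% = $588. Member owes $3,512 (running OOP $3,512).
#2 ($6,000): deductible already satisfied, so member's share is 50% × $6,000 = $3,000. Cost to member: $3,000. OOP to date $6,512.
#3 ($7,787): deductible already satisfied, so member's share is 50% × $7,787 = $3,893.50. Member pays $3,893.50; OOP now $10,405.50.
#4 ($790): 50% coinsurance on $790 = $395. Member pays $395; OOP now $10,800.50.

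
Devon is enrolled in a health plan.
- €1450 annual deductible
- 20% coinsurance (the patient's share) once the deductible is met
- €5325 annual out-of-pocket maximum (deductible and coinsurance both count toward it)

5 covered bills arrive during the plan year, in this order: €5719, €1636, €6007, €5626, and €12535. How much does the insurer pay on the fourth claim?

Claim 1 — €5719: deductible takes €1450, €4269 remains; coinsurance €4269 × 20% = €853.80. Patient owes €2303.80 (running OOP €2303.80). Plan pays €5719 − €2303.80 = €3415.20.
Claim 2 — €1636: deductible met; 20% of €1636 = €327.20. Patient owes €327.20 (running OOP €2631). Insurer: €1636 − €327.20 = €1308.80.
Claim 3 — €6007: deductible already satisfied, so patient's share is 20% × €6007 = €1201.40. Patient pays €1201.40; OOP now €3832.40. Plan pays €6007 − €1201.40 = €4805.60.
Claim 4 — €5626: 20% coinsurance on €5626 = €1125.20. Patient pays €1125.20; OOP now €4957.60. Insurer: €5626 − €1125.20 = €4500.80.

€4500.80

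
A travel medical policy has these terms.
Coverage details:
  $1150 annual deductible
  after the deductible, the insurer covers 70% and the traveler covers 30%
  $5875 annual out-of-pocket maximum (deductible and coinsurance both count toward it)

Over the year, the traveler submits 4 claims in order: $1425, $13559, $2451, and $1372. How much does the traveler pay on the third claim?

$574.80

Claim 1 ($1425): deductible takes $1150, $275 remains; 30% of $275 = $82.50. Cost to traveler: $1232.50. OOP to date $1232.50.
Claim 2 ($13559): deductible met; 30% of $13559 = $4067.70. Traveler pays $4067.70; OOP now $5300.20.
Claim 3 ($2451): deductible already satisfied, so traveler's share is 30% × $2451 = $735.30. OOP would hit $6035.50 > $5875, so the cap limits the traveler to $5875 − $5300.20 = $574.80.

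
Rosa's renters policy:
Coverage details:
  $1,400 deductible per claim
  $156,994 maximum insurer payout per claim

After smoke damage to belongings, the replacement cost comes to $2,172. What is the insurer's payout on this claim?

$772

After the deductible, $2,172 − $1,400 = $772 remains.
$772 ≤ $156,994, so the limit doesn't bind; insurer pays $772.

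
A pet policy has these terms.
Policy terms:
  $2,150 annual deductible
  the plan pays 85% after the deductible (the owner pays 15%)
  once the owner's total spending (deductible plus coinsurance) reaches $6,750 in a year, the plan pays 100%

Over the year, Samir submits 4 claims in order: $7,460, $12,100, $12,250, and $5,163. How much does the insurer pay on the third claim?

$10,412.50

Claim 1 ($7,460): $2,150 to deductible, leaving $5,310; owner's 15% is $796.50. Owner owes $2,946.50 (running OOP $2,946.50). Insurer: $7,460 − $2,946.50 = $4,513.50.
Claim 2 ($12,100): deductible already satisfied, so owner's share is 15% × $12,100 = $1,815. Owner owes $1,815 (running OOP $4,761.50). Insurer: $12,100 − $1,815 = $10,285.
Claim 3 ($12,250): deductible already satisfied, so owner's share is 15% × $12,250 = $1,837.50. Owner owes $1,837.50 (running OOP $6,599). Plan pays $12,250 − $1,837.50 = $10,412.50.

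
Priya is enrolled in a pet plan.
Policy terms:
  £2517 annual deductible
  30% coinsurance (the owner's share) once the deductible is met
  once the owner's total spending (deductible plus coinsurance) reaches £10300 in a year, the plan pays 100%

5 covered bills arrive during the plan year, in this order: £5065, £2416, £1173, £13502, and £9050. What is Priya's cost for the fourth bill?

#1 (£5065): £2517 finishes the deductible; £2548 goes to coinsurance; owner's 30% is £764.40. Cost to owner: £3281.40. OOP to date £3281.40.
#2 (£2416): 30% coinsurance on £2416 = £724.80. Owner owes £724.80 (running OOP £4006.20).
#3 (£1173): deductible met; 30% of £1173 = £351.90. Owner pays £351.90; OOP now £4358.10.
#4 (£13502): 30% coinsurance on £13502 = £4050.60. Cost to owner: £4050.60. OOP to date £8408.70.

£4050.60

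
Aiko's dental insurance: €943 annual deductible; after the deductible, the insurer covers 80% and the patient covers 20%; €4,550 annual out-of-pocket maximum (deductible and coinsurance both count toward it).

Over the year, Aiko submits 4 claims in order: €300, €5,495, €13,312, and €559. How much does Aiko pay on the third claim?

€2,636.60

Bill 1, €300: all of it applies to the deductible. Patient pays €300; OOP now €300.
Bill 2, €5,495: deductible takes €643, €4,852 remains; coinsurance €4,852 × 20% = €970.40. Patient pays €1,613.40; OOP now €1,913.40.
Bill 3, €13,312: 20% coinsurance on €13,312 = €2,662.40. That would push OOP to €4,575.80, over the €4,550 cap, so patient pays €4,550 − €1,913.40 = €2,636.60.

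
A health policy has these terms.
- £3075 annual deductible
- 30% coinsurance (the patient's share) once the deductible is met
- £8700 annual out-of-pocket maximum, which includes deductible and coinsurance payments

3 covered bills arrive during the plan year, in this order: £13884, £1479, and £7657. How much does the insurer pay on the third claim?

Bill 1, £13884: deductible takes £3075, £10809 remains; 30% of £10809 = £3242.70. Cost to patient: £6317.70. OOP to date £6317.70. Insurer: £13884 − £6317.70 = £7566.30.
Bill 2, £1479: 30% coinsurance on £1479 = £443.70. Cost to patient: £443.70. OOP to date £6761.40. Plan pays £1479 − £443.70 = £1035.30.
Bill 3, £7657: deductible met; 30% of £7657 = £2297.10. Adding that to £6761.40 gives £9058.50, past the £8700 cap; patient pays only £8700 − £6761.40 = £1938.60. Insurer: £7657 − £1938.60 = £5718.40.

£5718.40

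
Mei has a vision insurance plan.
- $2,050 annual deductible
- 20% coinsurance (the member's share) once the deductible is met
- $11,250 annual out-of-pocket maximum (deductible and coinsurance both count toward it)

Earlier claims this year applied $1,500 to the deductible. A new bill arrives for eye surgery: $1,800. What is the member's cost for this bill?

$800

$1,500 of the $2,050 deductible is already met, leaving $550.
That leaves $1,800 − $550 = $1,250 for coinsurance.
20% of $1,250 = $250 falls to the member.
That puts the member's cost at $550 + $250 = $800 before any cap.
Cumulative spending $1,500 + $800 = $2,300 stays under the $11,250 maximum.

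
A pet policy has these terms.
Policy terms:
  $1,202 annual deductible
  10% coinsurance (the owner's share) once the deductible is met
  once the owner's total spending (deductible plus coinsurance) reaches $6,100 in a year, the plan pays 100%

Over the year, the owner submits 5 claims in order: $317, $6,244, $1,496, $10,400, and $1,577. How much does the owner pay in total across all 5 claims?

$3,085.20

Claim 1 — $317: entire amount goes to the deductible. Owner owes $317 (running OOP $317).
Claim 2 — $6,244: $885 finishes the deductible; $5,359 goes to coinsurance; owner's 10% is $535.90. Owner owes $1,420.90 (running OOP $1,737.90).
Claim 3 — $1,496: 10% coinsurance on $1,496 = $149.60. Owner owes $149.60 (running OOP $1,887.50).
Claim 4 — $10,400: 10% coinsurance on $10,400 = $1,040. Owner owes $1,040 (running OOP $2,927.50).
Claim 5 — $1,577: deductible already satisfied, so owner's share is 10% × $1,577 = $157.70. Owner owes $157.70 (running OOP $3,085.20).
Summing the owner's payments: $317 + $1,420.90 + $149.60 + $1,040 + $157.70 = $3,085.20.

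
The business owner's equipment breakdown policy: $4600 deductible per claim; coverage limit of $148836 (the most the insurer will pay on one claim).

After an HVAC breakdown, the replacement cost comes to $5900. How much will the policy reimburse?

After the deductible, $5900 − $4600 = $1300 remains.
$1300 ≤ $148836, so the limit doesn't bind; insurer pays $1300.

$1300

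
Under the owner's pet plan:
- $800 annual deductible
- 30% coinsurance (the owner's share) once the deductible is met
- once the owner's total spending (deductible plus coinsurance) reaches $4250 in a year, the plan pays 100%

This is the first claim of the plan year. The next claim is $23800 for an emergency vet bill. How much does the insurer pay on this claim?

Deductible not yet touched, so the first $800 of the bill goes to the deductible.
After the $800 deductible portion, $23800 − $800 = $23000 is subject to coinsurance.
Coinsurance: $23000 × 30% = $6900.
So the owner owes $800 + $6900 = $7700 before any cap.
That would bring total out-of-pocket to $7700, past the $4250 cap. The owner is capped at $4250 − $0 = $4250 on this claim.
The plan picks up $23800 − $4250 = $19550.

$19550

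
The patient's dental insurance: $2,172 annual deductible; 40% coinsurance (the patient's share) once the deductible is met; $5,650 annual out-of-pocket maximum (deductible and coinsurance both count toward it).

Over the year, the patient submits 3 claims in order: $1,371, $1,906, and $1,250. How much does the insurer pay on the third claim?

Bill 1, $1,371: entire amount goes to the deductible. Cost to patient: $1,371. OOP to date $1,371. Plan pays $1,371 − $1,371 = $0.
Bill 2, $1,906: $801 finishes the deductible; $1,105 goes to coinsurance; coinsurance $1,105 × 40% = $442. Patient pays $1,243; OOP now $2,614. Insurer: $1,906 − $1,243 = $663.
Bill 3, $1,250: deductible already satisfied, so patient's share is 40% × $1,250 = $500. Patient owes $500 (running OOP $3,114). Plan pays $1,250 − $500 = $750.

$750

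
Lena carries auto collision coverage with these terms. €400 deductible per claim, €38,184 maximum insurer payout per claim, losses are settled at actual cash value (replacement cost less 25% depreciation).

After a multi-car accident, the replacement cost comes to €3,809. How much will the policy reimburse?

€2,456.75

At 25% depreciation, ACV = €3,809 − €952.25 = €2,856.75.
Less the €400 deductible: €2,856.75 − €400 = €2,456.75.
€2,456.75 is within the €38,184 limit, so the insurer pays €2,456.75.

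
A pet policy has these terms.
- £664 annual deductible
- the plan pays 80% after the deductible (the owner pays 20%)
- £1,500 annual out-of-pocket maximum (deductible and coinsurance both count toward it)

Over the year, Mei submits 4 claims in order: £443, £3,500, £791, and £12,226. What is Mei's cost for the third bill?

£158.20

#1 (£443): fully absorbed by the deductible. Owner pays £443; OOP now £443.
#2 (£3,500): deductible takes £221, £3,279 remains; coinsurance £3,279 × 20% = £655.80. Cost to owner: £876.80. OOP to date £1,319.80.
#3 (£791): deductible already satisfied, so owner's share is 20% × £791 = £158.20. Cost to owner: £158.20. OOP to date £1,478.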